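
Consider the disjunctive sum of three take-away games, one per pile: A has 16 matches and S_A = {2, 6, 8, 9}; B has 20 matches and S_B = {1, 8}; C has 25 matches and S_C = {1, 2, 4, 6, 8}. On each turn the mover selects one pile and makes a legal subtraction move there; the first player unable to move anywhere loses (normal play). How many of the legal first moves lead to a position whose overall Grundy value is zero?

Pile A, S = {2, 6, 8, 9}:
G(0) = 0
G(1) = mex{} = 0
G(2) = mex{0} = 1
G(3) = mex{0} = 1
G(4) = mex{1} = 0
G(5) = mex{1} = 0
G(6) = mex{0,0} = 1
G(7) = mex{0,0} = 1
G(8) = mex{1,1,0} = 2
G(9) = mex{1,1,0,0} = 2
G(10) = mex{2,0,1,0} = 3
G(11) = mex{2,0,1,1} = 3
G(12) = mex{3,1,0,1} = 2
G(13) = mex{3,1,0,0} = 2
G(14) = mex{2,2,1,0} = 3
G(15) = mex{2,2,1,1} = 0
G(16) = mex{3,3,2,1} = 0
G_A(16) = 0.
Pile B, S = {1, 8}:
G(0) = 0
G(1) = mex{0} = 1
G(2) = mex{1} = 0
G(3) = mex{0} = 1
G(4) = mex{1} = 0
G(5) = mex{0} = 1
G(6) = mex{1} = 0
G(7) = mex{0} = 1
G(8) = mex{1,0} = 2
G(9) = mex{2,1} = 0
G(10) = mex{0,0} = 1
G(11) = mex{1,1} = 0
G(12) = mex{0,0} = 1
G(13) = mex{1,1} = 0
G(14) = mex{0,0} = 1
G(15) = mex{1,1} = 0
G(16) = mex{0,2} = 1
G(17) = mex{1,0} = 2
G(18) = mex{2,1} = 0
G(19) = mex{0,0} = 1
G(20) = mex{1,1} = 0
G_B(20) = 0.
Pile C, S = {1, 2, 4, 6, 8}:
n :  0  1  2  3  4  5  6  7  8  9 10 11 12 13 14 15 16 17 18 19 20 21 22 23 24 25
G :  0  1  2  0  1  2  3  4  5  3  0  1  2  0  1  2  3  4  5  3  0  1  2  0  1  2
G_C(25) = 2.
Combined Grundy value = 0 ⊕ 0 ⊕ 2 = 2.
A winning move leaves total XOR = 0, i.e. changes one component's Grundy value g to g ⊕ X where X is the current total.
Pile A: need g' = 0⊕2 = 2. Options: 16−2→G=3, 16−6→G=3, 16−8→G=2, 16−9→G=1. Hits: 1.
Pile B: need g' = 0⊕2 = 2. Options: 20−1→G=1, 20−8→G=1. Hits: 0.
Pile C: need g' = 2⊕2 = 0. Options: 25−1→G=1, 25−2→G=0, 25−4→G=1, 25−6→G=3, 25−8→G=4. Hits: 1.

2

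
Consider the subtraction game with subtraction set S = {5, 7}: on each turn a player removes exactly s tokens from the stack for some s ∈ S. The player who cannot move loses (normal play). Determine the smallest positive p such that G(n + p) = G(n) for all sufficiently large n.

12

G(0) = 0
G(1) = mex{} = 0
G(2) = mex{} = 0
G(3) = mex{} = 0
G(4) = mex{} = 0
G(5) = mex{0} = 1
G(6) = mex{0} = 1
G(7) = mex{0,0} = 1
G(8) = mex{0,0} = 1
G(9) = mex{0,0} = 1
G(10) = mex{1,0} = 2
G(11) = mex{1,0} = 2
G(12) = mex{1,1} = 0
G(13) = mex{1,1} = 0
G(14) = mex{1,1} = 0
G(15) = mex{2,1} = 0
G(16) = mex{2,1} = 0
G(17) = mex{0,2} = 1
G(18) = mex{0,2} = 1
G(19) = mex{0,0} = 1
G(20) = mex{0,0} = 1
G(21) = mex{0,0} = 1
G(22) = mex{1,0} = 2
G(23) = mex{1,0} = 2
G(24) = mex{1,1} = 0
G(25) = mex{1,1} = 0
G(n+12) = G(n) holds for n = 0,…,6 (a full window of length max(S) = 7), so the sequence is purely periodic with period 12.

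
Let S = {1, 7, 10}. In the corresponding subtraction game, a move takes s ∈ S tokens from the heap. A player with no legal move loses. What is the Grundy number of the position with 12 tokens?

2

G(0) = 0
G(1) = mex{0} = 1
G(2) = mex{1} = 0
G(3) = mex{0} = 1
G(4) = mex{1} = 0
G(5) = mex{0} = 1
G(6) = mex{1} = 0
G(7) = mex{0,0} = 1
G(8) = mex{1,1} = 0
G(9) = mex{0,0} = 1
G(10) = mex{1,1,0} = 2
G(11) = mex{2,0,1} = 3
G(12) = mex{3,1,0} = 2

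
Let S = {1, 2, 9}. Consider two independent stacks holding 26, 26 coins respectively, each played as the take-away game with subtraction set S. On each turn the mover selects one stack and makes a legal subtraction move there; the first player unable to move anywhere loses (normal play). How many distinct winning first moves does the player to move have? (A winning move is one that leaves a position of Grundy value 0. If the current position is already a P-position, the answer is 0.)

0

All stacks use S = {1, 2, 9}:
n :  0  1  2  3  4  5  6  7  8  9 10 11 12 13 14 15 16 17 18 19 20 21 22 23 24 25 26
G :  0  1  2  0  1  2  0  1  2  3  0  1  2  0  1  2  0  1  2  3  0  1  2  0  1  2  0
Stack A: G(26) = 0.
Stack B: G(26) = 0.
Combined Grundy value = 0 ⊕ 0 = 0.
A winning move leaves total XOR = 0, i.e. changes one component's Grundy value g to g ⊕ X where X is the current total.
Stack A: target g' = 0⊕0 = 0, but every legal move changes the Grundy value (mex property), so 0 moves.
Stack B: target g' = 0⊕0 = 0, but every legal move changes the Grundy value (mex property), so 0 moves.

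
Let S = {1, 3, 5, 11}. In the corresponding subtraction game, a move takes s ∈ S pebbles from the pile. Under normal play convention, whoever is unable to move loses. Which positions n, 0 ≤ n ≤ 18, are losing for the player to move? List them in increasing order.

n :  0  1  2  3  4  5  6  7  8  9 10 11 12 13 14 15 16 17 18
G :  0  1  0  1  0  1  0  1  0  1  0  1  0  1  0  1  0  1  0
P-positions are exactly the n with G(n) = 0.

0, 2, 4, 6, 8, 10, 12, 14, 16, 18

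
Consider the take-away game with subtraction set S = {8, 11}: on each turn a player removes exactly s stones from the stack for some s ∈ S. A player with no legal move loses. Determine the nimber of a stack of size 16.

2

n :  0  1  2  3  4  5  6  7  8  9 10 11 12 13 14 15 16
G :  0  0  0  0  0  0  0  0  1  1  1  1  1  1  1  1  2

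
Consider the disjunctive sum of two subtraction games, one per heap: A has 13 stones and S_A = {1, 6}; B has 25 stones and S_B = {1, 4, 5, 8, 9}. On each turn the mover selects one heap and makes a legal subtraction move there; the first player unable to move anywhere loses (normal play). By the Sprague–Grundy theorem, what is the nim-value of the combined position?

Heap A, S = {1, 6}:
G(0) = 0
G(1) = mex{0} = 1
G(2) = mex{1} = 0
G(3) = mex{0} = 1
G(4) = mex{1} = 0
G(5) = mex{0} = 1
G(6) = mex{1,0} = 2
G(7) = mex{2,1} = 0
G(8) = mex{0,0} = 1
G(9) = mex{1,1} = 0
G(10) = mex{0,0} = 1
G(11) = mex{1,1} = 0
G(12) = mex{0,2} = 1
G(13) = mex{1,0} = 2
G_A(13) = 2.
Heap B, S = {1, 4, 5, 8, 9}:
n :  0  1  2  3  4  5  6  7  8  9 10 11 12 13 14 15 16 17 18 19 20 21 22 23 24 25
G :  0  1  0  1  2  3  2  3  4  5  4  5  0  1  0  1  2  3  2  3  4  5  4  5  0  1
G_B(25) = 1.
Combined Grundy value = 2 ⊕ 1 = 3.

3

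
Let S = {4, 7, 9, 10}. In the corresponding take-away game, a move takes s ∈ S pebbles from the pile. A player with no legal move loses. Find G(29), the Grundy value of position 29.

n :  0  1  2  3  4  5  6  7  8  9 10 11 12 13 14 15 16 17 18 19 20 21 22 23 24 25 26 27 28 29
G :  0  0  0  0  1  1  1  1  2  2  2  2  3  3  0  0  0  0  1  1  1  1  2  2  2  2  3  3  0  0

0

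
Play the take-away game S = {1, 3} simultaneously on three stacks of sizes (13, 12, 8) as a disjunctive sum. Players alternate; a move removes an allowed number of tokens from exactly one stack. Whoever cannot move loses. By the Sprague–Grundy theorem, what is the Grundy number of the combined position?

1

All stacks use S = {1, 3}:
n :  0  1  2  3  4  5  6  7  8  9 10 11 12 13
G :  0  1  0  1  0  1  0  1  0  1  0  1  0  1
Stack A: G(13) = 1.
Stack B: G(12) = 0.
Stack C: G(8) = 0.
Combined Grundy value = 1 ⊕ 0 ⊕ 0 = 1.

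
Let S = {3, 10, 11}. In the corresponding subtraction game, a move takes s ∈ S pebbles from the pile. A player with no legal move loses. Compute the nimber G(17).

1

G(0) = 0
G(1) = mex{} = 0
G(2) = mex{} = 0
G(3) = mex{0} = 1
G(4) = mex{0} = 1
G(5) = mex{0} = 1
G(6) = mex{1} = 0
G(7) = mex{1} = 0
G(8) = mex{1} = 0
G(9) = mex{0} = 1
G(10) = mex{0,0} = 1
G(11) = mex{0,0,0} = 1
G(12) = mex{1,0,0} = 2
G(13) = mex{1,1,0} = 2
G(14) = mex{1,1,1} = 0
G(15) = mex{2,1,1} = 0
G(16) = mex{2,0,1} = 3
G(17) = mex{0,0,0} = 1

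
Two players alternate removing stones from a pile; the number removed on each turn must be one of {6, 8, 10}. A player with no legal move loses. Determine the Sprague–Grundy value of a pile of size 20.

0

n :  0  1  2  3  4  5  6  7  8  9 10 11 12 13 14 15 16 17 18 19 20
G :  0  0  0  0  0  0  1  1  1  1  1  1  2  2  2  2  0  0  0  0  0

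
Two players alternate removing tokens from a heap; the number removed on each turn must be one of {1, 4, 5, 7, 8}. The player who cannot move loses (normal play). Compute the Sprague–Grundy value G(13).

n :  0  1  2  3  4  5  6  7  8  9 10 11 12 13
G :  0  1  0  1  2  3  2  3  4  5  4  0  1  0

0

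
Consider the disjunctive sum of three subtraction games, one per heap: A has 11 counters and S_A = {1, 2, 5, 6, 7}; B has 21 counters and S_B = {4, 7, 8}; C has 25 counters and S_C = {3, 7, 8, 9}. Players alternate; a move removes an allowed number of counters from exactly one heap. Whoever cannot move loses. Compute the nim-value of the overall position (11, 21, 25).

3

Heap A, S = {1, 2, 5, 6, 7}:
G(0) = 0
G(1) = mex{0} = 1
G(2) = mex{1,0} = 2
G(3) = mex{2,1} = 0
G(4) = mex{0,2} = 1
G(5) = mex{1,0,0} = 2
G(6) = mex{2,1,1,0} = 3
G(7) = mex{3,2,2,1,0} = 4
G(8) = mex{4,3,0,2,1} = 5
G(9) = mex{5,4,1,0,2} = 3
G(10) = mex{3,5,2,1,0} = 4
G(11) = mex{4,3,3,2,1} = 0
G_A(11) = 0.
Heap B, S = {4, 7, 8}:
n :  0  1  2  3  4  5  6  7  8  9 10 11 12 13 14 15 16 17 18 19 20 21
G :  0  0  0  0  1  1  1  1  2  2  2  2  0  0  0  0  1  1  1  1  2  2
G_B(21) = 2.
Heap C, S = {3, 7, 8, 9}:
G(0) = 0
G(1) = mex{} = 0
G(2) = mex{} = 0
G(3) = mex{0} = 1
G(4) = mex{0} = 1
G(5) = mex{0} = 1
G(6) = mex{1} = 0
G(7) = mex{1,0} = 2
G(8) = mex{1,0,0} = 2
G(9) = mex{0,0,0,0} = 1
G(10) = mex{2,1,0,0} = 3
G(11) = mex{2,1,1,0} = 3
G(12) = mex{1,1,1,1} = 0
G(13) = mex{3,0,1,1} = 2
G(14) = mex{3,2,0,1} = 4
G(15) = mex{0,2,2,0} = 1
G(16) = mex{2,1,2,2} = 0
G(17) = mex{4,3,1,2} = 0
G(18) = mex{1,3,3,1} = 0
G(19) = mex{0,0,3,3} = 1
G(20) = mex{0,2,0,3} = 1
G(21) = mex{0,4,2,0} = 1
G(22) = mex{1,1,4,2} = 0
G(23) = mex{1,0,1,4} = 2
G(24) = mex{1,0,0,1} = 2
G(25) = mex{0,0,0,0} = 1
G_C(25) = 1.
Combined Grundy value = 0 ⊕ 2 ⊕ 1 = 3.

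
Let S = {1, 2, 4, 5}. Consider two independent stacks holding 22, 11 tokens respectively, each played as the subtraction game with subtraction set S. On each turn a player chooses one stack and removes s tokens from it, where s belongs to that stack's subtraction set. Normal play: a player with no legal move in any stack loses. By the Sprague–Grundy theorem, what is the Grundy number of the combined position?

3

All stacks use S = {1, 2, 4, 5}:
n :  0  1  2  3  4  5  6  7  8  9 10 11 12 13 14 15 16 17 18 19 20 21 22
G :  0  1  2  0  1  2  0  1  2  0  1  2  0  1  2  0  1  2  0  1  2  0  1
Stack A: G(22) = 1.
Stack B: G(11) = 2.
Combined Grundy value = 1 ⊕ 2 = 3.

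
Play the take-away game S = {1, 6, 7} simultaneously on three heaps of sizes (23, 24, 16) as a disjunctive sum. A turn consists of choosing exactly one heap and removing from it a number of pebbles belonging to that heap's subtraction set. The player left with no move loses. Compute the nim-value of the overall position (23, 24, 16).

All heaps use S = {1, 6, 7}:
n :  0  1  2  3  4  5  6  7  8  9 10 11 12 13 14 15 16 17 18 19 20 21 22 23 24
G :  0  1  0  1  0  1  2  3  2  3  2  3  0  1  0  1  0  1  2  3  2  3  2  3  0
Heap A: G(23) = 3.
Heap B: G(24) = 0.
Heap C: G(16) = 0.
Combined Grundy value = 3 ⊕ 0 ⊕ 0 = 3.

3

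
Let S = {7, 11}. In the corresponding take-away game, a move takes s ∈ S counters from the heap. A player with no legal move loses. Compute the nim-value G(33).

2

n :  0  1  2  3  4  5  6  7  8  9 10 11 12 13 14 15 16 17 18 19 20 21 22 23 24 25 26 27 28 29 30 31 32 33
G :  0  0  0  0  0  0  0  1  1  1  1  1  1  1  2  2  2  2  0  0  0  0  0  0  0  1  1  1  1  1  1  1  2  2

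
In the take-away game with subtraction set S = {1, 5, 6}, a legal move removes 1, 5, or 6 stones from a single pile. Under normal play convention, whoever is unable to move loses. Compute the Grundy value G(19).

G(0) = 0
G(1) = mex{0} = 1
G(2) = mex{1} = 0
G(3) = mex{0} = 1
G(4) = mex{1} = 0
G(5) = mex{0,0} = 1
G(6) = mex{1,1,0} = 2
G(7) = mex{2,0,1} = 3
G(8) = mex{3,1,0} = 2
G(9) = mex{2,0,1} = 3
G(10) = mex{3,1,0} = 2
G(11) = mex{2,2,1} = 0
G(12) = mex{0,3,2} = 1
G(13) = mex{1,2,3} = 0
G(14) = mex{0,3,2} = 1
G(15) = mex{1,2,3} = 0
G(16) = mex{0,0,2} = 1
G(17) = mex{1,1,0} = 2
G(18) = mex{2,0,1} = 3
G(19) = mex{3,1,0} = 2

2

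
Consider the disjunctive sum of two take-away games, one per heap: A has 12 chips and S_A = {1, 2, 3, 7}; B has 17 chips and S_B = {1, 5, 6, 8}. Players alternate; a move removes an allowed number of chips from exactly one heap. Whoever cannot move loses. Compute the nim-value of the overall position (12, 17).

Heap A, S = {1, 2, 3, 7}:
n :  0  1  2  3  4  5  6  7  8  9 10 11 12
G :  0  1  2  3  0  1  2  3  0  1  2  3  0
G_A(12) = 0.
Heap B, S = {1, 5, 6, 8}:
n :  0  1  2  3  4  5  6  7  8  9 10 11 12 13 14 15 16 17
G :  0  1  0  1  0  1  2  3  2  3  2  0  1  0  1  0  1  2
G_B(17) = 2.
Combined Grundy value = 0 ⊕ 2 = 2.

2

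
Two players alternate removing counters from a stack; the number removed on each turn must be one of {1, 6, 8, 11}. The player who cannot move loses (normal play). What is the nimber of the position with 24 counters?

1

G(0) = 0
G(1) = mex{0} = 1
G(2) = mex{1} = 0
G(3) = mex{0} = 1
G(4) = mex{1} = 0
G(5) = mex{0} = 1
G(6) = mex{1,0} = 2
G(7) = mex{2,1} = 0
G(8) = mex{0,0,0} = 1
G(9) = mex{1,1,1} = 0
G(10) = mex{0,0,0} = 1
G(11) = mex{1,1,1,0} = 2
G(12) = mex{2,2,0,1} = 3
G(13) = mex{3,0,1,0} = 2
G(14) = mex{2,1,2,1} = 0
G(15) = mex{0,0,0,0} = 1
G(16) = mex{1,1,1,1} = 0
G(17) = mex{0,2,0,2} = 1
G(18) = mex{1,3,1,0} = 2
G(19) = mex{2,2,2,1} = 0
G(20) = mex{0,0,3,0} = 1
G(21) = mex{1,1,2,1} = 0
G(22) = mex{0,0,0,2} = 1
G(23) = mex{1,1,1,3} = 0
G(24) = mex{0,2,0,2} = 1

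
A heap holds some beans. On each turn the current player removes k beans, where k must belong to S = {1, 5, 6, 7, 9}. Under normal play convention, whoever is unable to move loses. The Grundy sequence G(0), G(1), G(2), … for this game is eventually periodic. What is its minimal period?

G(0) = 0
G(1) = mex{0} = 1
G(2) = mex{1} = 0
G(3) = mex{0} = 1
G(4) = mex{1} = 0
G(5) = mex{0,0} = 1
G(6) = mex{1,1,0} = 2
G(7) = mex{2,0,1,0} = 3
G(8) = mex{3,1,0,1} = 2
G(9) = mex{2,0,1,0,0} = 3
G(10) = mex{3,1,0,1,1} = 2
G(11) = mex{2,2,1,0,0} = 3
G(12) = mex{3,3,2,1,1} = 0
G(13) = mex{0,2,3,2,0} = 1
G(14) = mex{1,3,2,3,1} = 0
G(15) = mex{0,2,3,2,2} = 1
G(16) = mex{1,3,2,3,3} = 0
G(17) = mex{0,0,3,2,2} = 1
G(18) = mex{1,1,0,3,3} = 2
G(19) = mex{2,0,1,0,2} = 3
G(20) = mex{3,1,0,1,3} = 2
G(21) = mex{2,0,1,0,0} = 3
G(22) = mex{3,1,0,1,1} = 2
G(23) = mex{2,2,1,0,0} = 3
G(24) = mex{3,3,2,1,1} = 0
G(25) = mex{0,2,3,2,0} = 1
G(n+12) = G(n) holds for n = 0,…,8 (a full window of length max(S) = 9), so the sequence is purely periodic with period 12.

12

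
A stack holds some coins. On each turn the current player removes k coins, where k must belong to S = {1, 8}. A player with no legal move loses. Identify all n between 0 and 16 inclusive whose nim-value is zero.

0, 2, 4, 6, 9, 11, 13, 15

G(0) = 0
G(1) = mex{0} = 1
G(2) = mex{1} = 0
G(3) = mex{0} = 1
G(4) = mex{1} = 0
G(5) = mex{0} = 1
G(6) = mex{1} = 0
G(7) = mex{0} = 1
G(8) = mex{1,0} = 2
G(9) = mex{2,1} = 0
G(10) = mex{0,0} = 1
G(11) = mex{1,1} = 0
G(12) = mex{0,0} = 1
G(13) = mex{1,1} = 0
G(14) = mex{0,0} = 1
G(15) = mex{1,1} = 0
G(16) = mex{0,2} = 1
P-positions are exactly the n with G(n) = 0.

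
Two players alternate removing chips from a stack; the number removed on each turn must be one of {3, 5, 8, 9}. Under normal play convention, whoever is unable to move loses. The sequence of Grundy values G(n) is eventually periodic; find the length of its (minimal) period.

G(0) = 0
G(1) = mex{} = 0
G(2) = mex{} = 0
G(3) = mex{0} = 1
G(4) = mex{0} = 1
G(5) = mex{0,0} = 1
G(6) = mex{1,0} = 2
G(7) = mex{1,0} = 2
G(8) = mex{1,1,0} = 2
G(9) = mex{2,1,0,0} = 3
G(10) = mex{2,1,0,0} = 3
G(11) = mex{2,2,1,0} = 3
G(12) = mex{3,2,1,1} = 0
G(13) = mex{3,2,1,1} = 0
G(14) = mex{3,3,2,1} = 0
G(15) = mex{0,3,2,2} = 1
G(16) = mex{0,3,2,2} = 1
G(17) = mex{0,0,3,2} = 1
G(18) = mex{1,0,3,3} = 2
G(19) = mex{1,0,3,3} = 2
G(20) = mex{1,1,0,3} = 2
G(21) = mex{2,1,0,0} = 3
G(22) = mex{2,1,0,0} = 3
G(23) = mex{2,2,1,0} = 3
G(24) = mex{3,2,1,1} = 0
G(25) = mex{3,2,1,1} = 0
G(n+12) = G(n) holds for n = 0,…,8 (a full window of length max(S) = 9), so the sequence is purely periodic with period 12.

12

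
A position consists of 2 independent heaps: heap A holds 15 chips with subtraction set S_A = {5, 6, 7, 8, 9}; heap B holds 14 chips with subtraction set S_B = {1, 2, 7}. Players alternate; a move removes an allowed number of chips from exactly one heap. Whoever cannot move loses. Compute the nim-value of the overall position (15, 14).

2

Heap A, S = {5, 6, 7, 8, 9}:
n :  0  1  2  3  4  5  6  7  8  9 10 11 12 13 14 15
G :  0  0  0  0  0  1  1  1  1  1  2  2  2  2  0  0
G_A(15) = 0.
Heap B, S = {1, 2, 7}:
G(0) = 0
G(1) = mex{0} = 1
G(2) = mex{1,0} = 2
G(3) = mex{2,1} = 0
G(4) = mex{0,2} = 1
G(5) = mex{1,0} = 2
G(6) = mex{2,1} = 0
G(7) = mex{0,2,0} = 1
G(8) = mex{1,0,1} = 2
G(9) = mex{2,1,2} = 0
G(10) = mex{0,2,0} = 1
G(11) = mex{1,0,1} = 2
G(12) = mex{2,1,2} = 0
G(13) = mex{0,2,0} = 1
G(14) = mex{1,0,1} = 2
G_B(14) = 2.
Combined Grundy value = 0 ⊕ 2 = 2.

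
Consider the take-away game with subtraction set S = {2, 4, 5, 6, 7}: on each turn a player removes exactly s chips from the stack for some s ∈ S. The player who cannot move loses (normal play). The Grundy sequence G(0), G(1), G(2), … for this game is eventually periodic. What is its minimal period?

n :  0  1  2  3  4  5  6  7  8  9 10 11 12 13 14 15 16 17 18 19
G :  0  0  1  1  2  2  3  3  4  0  0  1  1  2  2  3  3  4  0  0
G(n+9) = G(n) holds for n = 0,…,6 (a full window of length max(S) = 7), so the sequence is purely periodic with period 9.

9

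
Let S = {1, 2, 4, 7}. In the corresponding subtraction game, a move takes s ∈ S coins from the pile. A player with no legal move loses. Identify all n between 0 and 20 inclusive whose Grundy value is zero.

n :  0  1  2  3  4  5  6  7  8  9 10 11 12 13 14 15 16 17 18 19 20
G :  0  1  2  0  1  2  0  1  2  0  1  2  0  1  2  0  1  2  0  1  2
P-positions are exactly the n with G(n) = 0.

0, 3, 6, 9, 12, 15, 18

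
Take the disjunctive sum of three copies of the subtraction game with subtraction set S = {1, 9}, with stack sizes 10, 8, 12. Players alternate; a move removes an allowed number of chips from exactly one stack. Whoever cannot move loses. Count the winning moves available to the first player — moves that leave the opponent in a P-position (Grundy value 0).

0

All stacks use S = {1, 9}:
n :  0  1  2  3  4  5  6  7  8  9 10 11 12
G :  0  1  0  1  0  1  0  1  0  1  0  1  0
Stack A: G(10) = 0.
Stack B: G(8) = 0.
Stack C: G(12) = 0.
Combined Grundy value = 0 ⊕ 0 ⊕ 0 = 0.
A winning move leaves total XOR = 0, i.e. changes one component's Grundy value g to g ⊕ X where X is the current total.
Stack A: target g' = 0⊕0 = 0, but every legal move changes the Grundy value (mex property), so 0 moves.
Stack B: target g' = 0⊕0 = 0, but every legal move changes the Grundy value (mex property), so 0 moves.
Stack C: target g' = 0⊕0 = 0, but every legal move changes the Grundy value (mex property), so 0 moves.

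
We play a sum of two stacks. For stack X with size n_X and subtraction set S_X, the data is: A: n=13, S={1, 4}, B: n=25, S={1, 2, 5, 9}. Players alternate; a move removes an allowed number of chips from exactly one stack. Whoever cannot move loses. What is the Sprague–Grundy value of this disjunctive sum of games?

Stack A, S = {1, 4}:
G(0) = 0
G(1) = mex{0} = 1
G(2) = mex{1} = 0
G(3) = mex{0} = 1
G(4) = mex{1,0} = 2
G(5) = mex{2,1} = 0
G(6) = mex{0,0} = 1
G(7) = mex{1,1} = 0
G(8) = mex{0,2} = 1
G(9) = mex{1,0} = 2
G(10) = mex{2,1} = 0
G(11) = mex{0,0} = 1
G(12) = mex{1,1} = 0
G(13) = mex{0,2} = 1
G_A(13) = 1.
Stack B, S = {1, 2, 5, 9}:
G(0) = 0
G(1) = mex{0} = 1
G(2) = mex{1,0} = 2
G(3) = mex{2,1} = 0
G(4) = mex{0,2} = 1
G(5) = mex{1,0,0} = 2
G(6) = mex{2,1,1} = 0
G(7) = mex{0,2,2} = 1
G(8) = mex{1,0,0} = 2
G(9) = mex{2,1,1,0} = 3
G(10) = mex{3,2,2,1} = 0
G(11) = mex{0,3,0,2} = 1
G(12) = mex{1,0,1,0} = 2
G(13) = mex{2,1,2,1} = 0
G(14) = mex{0,2,3,2} = 1
G(15) = mex{1,0,0,0} = 2
G(16) = mex{2,1,1,1} = 0
G(17) = mex{0,2,2,2} = 1
G(18) = mex{1,0,0,3} = 2
G(19) = mex{2,1,1,0} = 3
G(20) = mex{3,2,2,1} = 0
G(21) = mex{0,3,0,2} = 1
G(22) = mex{1,0,1,0} = 2
G(23) = mex{2,1,2,1} = 0
G(24) = mex{0,2,3,2} = 1
G(25) = mex{1,0,0,0} = 2
G_B(25) = 2.
Combined Grundy value = 1 ⊕ 2 = 3.

3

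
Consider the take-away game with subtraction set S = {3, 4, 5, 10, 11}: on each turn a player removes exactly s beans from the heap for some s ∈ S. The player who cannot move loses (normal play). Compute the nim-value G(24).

G(0) = 0
G(1) = mex{} = 0
G(2) = mex{} = 0
G(3) = mex{0} = 1
G(4) = mex{0,0} = 1
G(5) = mex{0,0,0} = 1
G(6) = mex{1,0,0} = 2
G(7) = mex{1,1,0} = 2
G(8) = mex{1,1,1} = 0
G(9) = mex{2,1,1} = 0
G(10) = mex{2,2,1,0} = 3
G(11) = mex{0,2,2,0,0} = 1
G(12) = mex{0,0,2,0,0} = 1
G(13) = mex{3,0,0,1,0} = 2
G(14) = mex{1,3,0,1,1} = 2
G(15) = mex{1,1,3,1,1} = 0
G(16) = mex{2,1,1,2,1} = 0
G(17) = mex{2,2,1,2,2} = 0
G(18) = mex{0,2,2,0,2} = 1
G(19) = mex{0,0,2,0,0} = 1
G(20) = mex{0,0,0,3,0} = 1
G(21) = mex{1,0,0,1,3} = 2
G(22) = mex{1,1,0,1,1} = 2
G(23) = mex{1,1,1,2,1} = 0
G(24) = mex{2,1,1,2,2} = 0

0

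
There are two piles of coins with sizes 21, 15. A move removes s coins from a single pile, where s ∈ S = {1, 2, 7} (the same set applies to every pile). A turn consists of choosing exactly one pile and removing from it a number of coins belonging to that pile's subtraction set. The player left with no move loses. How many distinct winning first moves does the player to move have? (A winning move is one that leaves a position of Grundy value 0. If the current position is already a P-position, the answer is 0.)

All piles use S = {1, 2, 7}:
G(0) = 0
G(1) = mex{0} = 1
G(2) = mex{1,0} = 2
G(3) = mex{2,1} = 0
G(4) = mex{0,2} = 1
G(5) = mex{1,0} = 2
G(6) = mex{2,1} = 0
G(7) = mex{0,2,0} = 1
G(8) = mex{1,0,1} = 2
G(9) = mex{2,1,2} = 0
G(10) = mex{0,2,0} = 1
G(11) = mex{1,0,1} = 2
G(12) = mex{2,1,2} = 0
G(13) = mex{0,2,0} = 1
G(14) = mex{1,0,1} = 2
G(15) = mex{2,1,2} = 0
G(16) = mex{0,2,0} = 1
G(17) = mex{1,0,1} = 2
G(18) = mex{2,1,2} = 0
G(19) = mex{0,2,0} = 1
G(20) = mex{1,0,1} = 2
G(21) = mex{2,1,2} = 0
Pile A: G(21) = 0.
Pile B: G(15) = 0.
Combined Grundy value = 0 ⊕ 0 = 0.
A winning move leaves total XOR = 0, i.e. changes one component's Grundy value g to g ⊕ X where X is the current total.
Pile A: target g' = 0⊕0 = 0, but every legal move changes the Grundy value (mex property), so 0 moves.
Pile B: target g' = 0⊕0 = 0, but every legal move changes the Grundy value (mex property), so 0 moves.

0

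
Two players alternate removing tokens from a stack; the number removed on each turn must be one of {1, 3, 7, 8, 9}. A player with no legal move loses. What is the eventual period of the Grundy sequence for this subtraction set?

16

G(0) = 0
G(1) = mex{0} = 1
G(2) = mex{1} = 0
G(3) = mex{0,0} = 1
G(4) = mex{1,1} = 0
G(5) = mex{0,0} = 1
G(6) = mex{1,1} = 0
G(7) = mex{0,0,0} = 1
G(8) = mex{1,1,1,0} = 2
G(9) = mex{2,0,0,1,0} = 3
G(10) = mex{3,1,1,0,1} = 2
G(11) = mex{2,2,0,1,0} = 3
G(12) = mex{3,3,1,0,1} = 2
G(13) = mex{2,2,0,1,0} = 3
G(14) = mex{3,3,1,0,1} = 2
G(15) = mex{2,2,2,1,0} = 3
G(16) = mex{3,3,3,2,1} = 0
G(17) = mex{0,2,2,3,2} = 1
G(18) = mex{1,3,3,2,3} = 0
G(19) = mex{0,0,2,3,2} = 1
G(20) = mex{1,1,3,2,3} = 0
G(21) = mex{0,0,2,3,2} = 1
G(22) = mex{1,1,3,2,3} = 0
G(23) = mex{0,0,0,3,2} = 1
G(24) = mex{1,1,1,0,3} = 2
G(25) = mex{2,0,0,1,0} = 3
G(26) = mex{3,1,1,0,1} = 2
G(27) = mex{2,2,0,1,0} = 3
G(28) = mex{3,3,1,0,1} = 2
G(29) = mex{2,2,0,1,0} = 3
G(30) = mex{3,3,1,0,1} = 2
G(31) = mex{2,2,2,1,0} = 3
G(32) = mex{3,3,3,2,1} = 0
G(33) = mex{0,2,2,3,2} = 1
G(n+16) = G(n) holds for n = 0,…,8 (a full window of length max(S) = 9), so the sequence is purely periodic with period 16.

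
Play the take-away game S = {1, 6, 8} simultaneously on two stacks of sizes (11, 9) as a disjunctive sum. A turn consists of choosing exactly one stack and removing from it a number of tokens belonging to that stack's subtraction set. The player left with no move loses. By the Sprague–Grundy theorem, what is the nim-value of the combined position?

All stacks use S = {1, 6, 8}:
n :  0  1  2  3  4  5  6  7  8  9 10 11
G :  0  1  0  1  0  1  2  0  1  0  1  0
Stack A: G(11) = 0.
Stack B: G(9) = 0.
Combined Grundy value = 0 ⊕ 0 = 0.

0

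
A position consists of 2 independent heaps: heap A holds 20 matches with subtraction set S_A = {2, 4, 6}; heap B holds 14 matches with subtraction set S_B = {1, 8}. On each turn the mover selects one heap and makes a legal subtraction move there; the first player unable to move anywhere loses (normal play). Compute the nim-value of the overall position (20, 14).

Heap A, S = {2, 4, 6}:
n :  0  1  2  3  4  5  6  7  8  9 10 11 12 13 14 15 16 17 18 19 20
G :  0  0  1  1  2  2  3  3  0  0  1  1  2  2  3  3  0  0  1  1  2
G_A(20) = 2.
Heap B, S = {1, 8}:
n :  0  1  2  3  4  5  6  7  8  9 10 11 12 13 14
G :  0  1  0  1  0  1  0  1  2  0  1  0  1  0  1
G_B(14) = 1.
Combined Grundy value = 2 ⊕ 1 = 3.

3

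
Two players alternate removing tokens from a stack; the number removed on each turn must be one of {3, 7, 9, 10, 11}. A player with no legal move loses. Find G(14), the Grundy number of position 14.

n :  0  1  2  3  4  5  6  7  8  9 10 11 12 13 14
G :  0  0  0  1  1  1  0  2  2  1  3  3  2  2  0

0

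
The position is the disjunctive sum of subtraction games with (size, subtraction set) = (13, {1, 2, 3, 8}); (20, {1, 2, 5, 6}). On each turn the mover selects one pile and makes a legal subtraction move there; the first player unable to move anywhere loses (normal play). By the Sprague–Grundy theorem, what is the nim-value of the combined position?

3

Pile A, S = {1, 2, 3, 8}:
G(0) = 0
G(1) = mex{0} = 1
G(2) = mex{1,0} = 2
G(3) = mex{2,1,0} = 3
G(4) = mex{3,2,1} = 0
G(5) = mex{0,3,2} = 1
G(6) = mex{1,0,3} = 2
G(7) = mex{2,1,0} = 3
G(8) = mex{3,2,1,0} = 4
G(9) = mex{4,3,2,1} = 0
G(10) = mex{0,4,3,2} = 1
G(11) = mex{1,0,4,3} = 2
G(12) = mex{2,1,0,0} = 3
G(13) = mex{3,2,1,1} = 0
G_A(13) = 0.
Pile B, S = {1, 2, 5, 6}:
n :  0  1  2  3  4  5  6  7  8  9 10 11 12 13 14 15 16 17 18 19 20
G :  0  1  2  0  1  2  3  0  1  2  0  1  2  3  0  1  2  0  1  2  3
G_B(20) = 3.
Combined Grundy value = 0 ⊕ 3 = 3.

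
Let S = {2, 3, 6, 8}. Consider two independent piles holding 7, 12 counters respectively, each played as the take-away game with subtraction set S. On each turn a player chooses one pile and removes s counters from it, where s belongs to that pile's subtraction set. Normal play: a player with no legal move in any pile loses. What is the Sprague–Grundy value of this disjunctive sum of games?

All piles use S = {2, 3, 6, 8}:
n :  0  1  2  3  4  5  6  7  8  9 10 11 12
G :  0  0  1  1  2  0  3  1  2  2  0  3  1
Pile A: G(7) = 1.
Pile B: G(12) = 1.
Combined Grundy value = 1 ⊕ 1 = 0.

0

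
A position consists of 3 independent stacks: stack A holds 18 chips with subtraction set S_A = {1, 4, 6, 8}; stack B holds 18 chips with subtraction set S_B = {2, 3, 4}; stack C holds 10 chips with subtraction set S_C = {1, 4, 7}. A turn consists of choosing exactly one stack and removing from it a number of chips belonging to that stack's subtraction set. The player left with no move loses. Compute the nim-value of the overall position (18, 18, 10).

Stack A, S = {1, 4, 6, 8}:
n :  0  1  2  3  4  5  6  7  8  9 10 11 12 13 14 15 16 17 18
G :  0  1  0  1  2  0  1  0  1  2  3  2  0  1  0  1  2  0  1
G_A(18) = 1.
Stack B, S = {2, 3, 4}:
n :  0  1  2  3  4  5  6  7  8  9 10 11 12 13 14 15 16 17 18
G :  0  0  1  1  2  2  0  0  1  1  2  2  0  0  1  1  2  2  0
G_B(18) = 0.
Stack C, S = {1, 4, 7}:
G(0) = 0
G(1) = mex{0} = 1
G(2) = mex{1} = 0
G(3) = mex{0} = 1
G(4) = mex{1,0} = 2
G(5) = mex{2,1} = 0
G(6) = mex{0,0} = 1
G(7) = mex{1,1,0} = 2
G(8) = mex{2,2,1} = 0
G(9) = mex{0,0,0} = 1
G(10) = mex{1,1,1} = 0
G_C(10) = 0.
Combined Grundy value = 1 ⊕ 0 ⊕ 0 = 1.

1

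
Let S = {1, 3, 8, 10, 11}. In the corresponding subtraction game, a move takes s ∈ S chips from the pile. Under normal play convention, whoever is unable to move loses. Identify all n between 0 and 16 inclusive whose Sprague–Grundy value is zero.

G(0) = 0
G(1) = mex{0} = 1
G(2) = mex{1} = 0
G(3) = mex{0,0} = 1
G(4) = mex{1,1} = 0
G(5) = mex{0,0} = 1
G(6) = mex{1,1} = 0
G(7) = mex{0,0} = 1
G(8) = mex{1,1,0} = 2
G(9) = mex{2,0,1} = 3
G(10) = mex{3,1,0,0} = 2
G(11) = mex{2,2,1,1,0} = 3
G(12) = mex{3,3,0,0,1} = 2
G(13) = mex{2,2,1,1,0} = 3
G(14) = mex{3,3,0,0,1} = 2
G(15) = mex{2,2,1,1,0} = 3
G(16) = mex{3,3,2,0,1} = 4
P-positions are exactly the n with G(n) = 0.

0, 2, 4, 6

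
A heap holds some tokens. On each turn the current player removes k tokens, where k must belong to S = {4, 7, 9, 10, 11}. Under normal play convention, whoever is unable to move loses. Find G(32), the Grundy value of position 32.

0

n :  0  1  2  3  4  5  6  7  8  9 10 11 12 13 14 15 16 17 18 19 20 21 22 23 24 25 26 27 28 29 30 31 32
G :  0  0  0  0  1  1  1  1  2  2  2  2  3  3  3  0  0  0  0  1  1  1  1  2  2  2  2  3  3  3  0  0  0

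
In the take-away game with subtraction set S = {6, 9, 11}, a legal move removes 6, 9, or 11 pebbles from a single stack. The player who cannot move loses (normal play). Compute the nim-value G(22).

0

n :  0  1  2  3  4  5  6  7  8  9 10 11 12 13 14 15 16 17 18 19 20 21 22
G :  0  0  0  0  0  0  1  1  1  1  1  1  2  2  2  2  2  0  0  0  0  0  0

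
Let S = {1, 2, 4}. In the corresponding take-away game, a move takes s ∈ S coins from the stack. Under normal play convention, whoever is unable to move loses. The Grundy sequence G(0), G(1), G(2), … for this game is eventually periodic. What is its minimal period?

G(0) = 0
G(1) = mex{0} = 1
G(2) = mex{1,0} = 2
G(3) = mex{2,1} = 0
G(4) = mex{0,2,0} = 1
G(5) = mex{1,0,1} = 2
G(6) = mex{2,1,2} = 0
G(7) = mex{0,2,0} = 1
G(8) = mex{1,0,1} = 2
G(9) = mex{2,1,2} = 0
G(10) = mex{0,2,0} = 1
G(11) = mex{1,0,1} = 2
G(12) = mex{2,1,2} = 0
G(13) = mex{0,2,0} = 1
G(14) = mex{1,0,1} = 2
G(n+3) = G(n) holds for n = 0,…,3 (a full window of length max(S) = 4), so the sequence is purely periodic with period 3.

3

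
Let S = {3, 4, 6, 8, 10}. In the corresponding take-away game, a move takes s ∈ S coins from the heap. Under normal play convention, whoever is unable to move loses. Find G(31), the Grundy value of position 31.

1

G(0) = 0
G(1) = mex{} = 0
G(2) = mex{} = 0
G(3) = mex{0} = 1
G(4) = mex{0,0} = 1
G(5) = mex{0,0} = 1
G(6) = mex{1,0,0} = 2
G(7) = mex{1,1,0} = 2
G(8) = mex{1,1,0,0} = 2
G(9) = mex{2,1,1,0} = 3
G(10) = mex{2,2,1,0,0} = 3
G(11) = mex{2,2,1,1,0} = 3
G(12) = mex{3,2,2,1,0} = 4
G(13) = mex{3,3,2,1,1} = 0
G(14) = mex{3,3,2,2,1} = 0
G(15) = mex{4,3,3,2,1} = 0
G(16) = mex{0,4,3,2,2} = 1
G(17) = mex{0,0,3,3,2} = 1
G(18) = mex{0,0,4,3,2} = 1
G(19) = mex{1,0,0,3,3} = 2
G(20) = mex{1,1,0,4,3} = 2
G(21) = mex{1,1,0,0,3} = 2
G(22) = mex{2,1,1,0,4} = 3
G(23) = mex{2,2,1,0,0} = 3
G(24) = mex{2,2,1,1,0} = 3
G(25) = mex{3,2,2,1,0} = 4
G(26) = mex{3,3,2,1,1} = 0
G(27) = mex{3,3,2,2,1} = 0
G(28) = mex{4,3,3,2,1} = 0
G(29) = mex{0,4,3,2,2} = 1
G(30) = mex{0,0,3,3,2} = 1
G(31) = mex{0,0,4,3,2} = 1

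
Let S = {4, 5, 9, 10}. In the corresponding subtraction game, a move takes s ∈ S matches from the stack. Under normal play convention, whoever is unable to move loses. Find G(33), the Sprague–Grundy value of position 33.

G(0) = 0
G(1) = mex{} = 0
G(2) = mex{} = 0
G(3) = mex{} = 0
G(4) = mex{0} = 1
G(5) = mex{0,0} = 1
G(6) = mex{0,0} = 1
G(7) = mex{0,0} = 1
G(8) = mex{1,0} = 2
G(9) = mex{1,1,0} = 2
G(10) = mex{1,1,0,0} = 2
G(11) = mex{1,1,0,0} = 2
G(12) = mex{2,1,0,0} = 3
G(13) = mex{2,2,1,0} = 3
G(14) = mex{2,2,1,1} = 0
G(15) = mex{2,2,1,1} = 0
G(16) = mex{3,2,1,1} = 0
G(17) = mex{3,3,2,1} = 0
G(18) = mex{0,3,2,2} = 1
G(19) = mex{0,0,2,2} = 1
G(20) = mex{0,0,2,2} = 1
G(21) = mex{0,0,3,2} = 1
G(22) = mex{1,0,3,3} = 2
G(23) = mex{1,1,0,3} = 2
G(24) = mex{1,1,0,0} = 2
G(25) = mex{1,1,0,0} = 2
G(26) = mex{2,1,0,0} = 3
G(27) = mex{2,2,1,0} = 3
G(28) = mex{2,2,1,1} = 0
G(29) = mex{2,2,1,1} = 0
G(30) = mex{3,2,1,1} = 0
G(31) = mex{3,3,2,1} = 0
G(32) = mex{0,3,2,2} = 1
G(33) = mex{0,0,2,2} = 1

1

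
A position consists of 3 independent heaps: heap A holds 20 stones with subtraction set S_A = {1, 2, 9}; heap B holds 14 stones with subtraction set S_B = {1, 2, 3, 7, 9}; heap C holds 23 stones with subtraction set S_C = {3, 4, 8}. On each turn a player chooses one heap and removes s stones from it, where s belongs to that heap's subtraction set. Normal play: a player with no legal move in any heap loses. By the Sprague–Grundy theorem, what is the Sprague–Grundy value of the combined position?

1

Heap A, S = {1, 2, 9}:
n :  0  1  2  3  4  5  6  7  8  9 10 11 12 13 14 15 16 17 18 19 20
G :  0  1  2  0  1  2  0  1  2  3  0  1  2  0  1  2  0  1  2  3  0
G_A(20) = 0.
Heap B, S = {1, 2, 3, 7, 9}:
n :  0  1  2  3  4  5  6  7  8  9 10 11 12 13 14
G :  0  1  2  3  0  1  2  3  0  1  2  3  0  1  2
G_B(14) = 2.
Heap C, S = {3, 4, 8}:
G(0) = 0
G(1) = mex{} = 0
G(2) = mex{} = 0
G(3) = mex{0} = 1
G(4) = mex{0,0} = 1
G(5) = mex{0,0} = 1
G(6) = mex{1,0} = 2
G(7) = mex{1,1} = 0
G(8) = mex{1,1,0} = 2
G(9) = mex{2,1,0} = 3
G(10) = mex{0,2,0} = 1
G(11) = mex{2,0,1} = 3
G(12) = mex{3,2,1} = 0
G(13) = mex{1,3,1} = 0
G(14) = mex{3,1,2} = 0
G(15) = mex{0,3,0} = 1
G(16) = mex{0,0,2} = 1
G(17) = mex{0,0,3} = 1
G(18) = mex{1,0,1} = 2
G(19) = mex{1,1,3} = 0
G(20) = mex{1,1,0} = 2
G(21) = mex{2,1,0} = 3
G(22) = mex{0,2,0} = 1
G(23) = mex{2,0,1} = 3
G_C(23) = 3.
Combined Grundy value = 0 ⊕ 2 ⊕ 3 = 1.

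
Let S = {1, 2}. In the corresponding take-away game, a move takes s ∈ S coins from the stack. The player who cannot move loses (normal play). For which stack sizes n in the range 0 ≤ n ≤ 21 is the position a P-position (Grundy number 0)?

0, 3, 6, 9, 12, 15, 18, 21

n :  0  1  2  3  4  5  6  7  8  9 10 11 12 13 14 15 16 17 18 19 20 21
G :  0  1  2  0  1  2  0  1  2  0  1  2  0  1  2  0  1  2  0  1  2  0
P-positions are exactly the n with G(n) = 0.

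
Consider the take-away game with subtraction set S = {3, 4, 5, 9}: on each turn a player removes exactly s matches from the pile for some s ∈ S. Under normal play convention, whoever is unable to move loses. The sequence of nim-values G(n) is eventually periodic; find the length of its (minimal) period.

G(0) = 0
G(1) = mex{} = 0
G(2) = mex{} = 0
G(3) = mex{0} = 1
G(4) = mex{0,0} = 1
G(5) = mex{0,0,0} = 1
G(6) = mex{1,0,0} = 2
G(7) = mex{1,1,0} = 2
G(8) = mex{1,1,1} = 0
G(9) = mex{2,1,1,0} = 3
G(10) = mex{2,2,1,0} = 3
G(11) = mex{0,2,2,0} = 1
G(12) = mex{3,0,2,1} = 4
G(13) = mex{3,3,0,1} = 2
G(14) = mex{1,3,3,1} = 0
G(15) = mex{4,1,3,2} = 0
G(16) = mex{2,4,1,2} = 0
G(17) = mex{0,2,4,0} = 1
G(18) = mex{0,0,2,3} = 1
G(19) = mex{0,0,0,3} = 1
G(20) = mex{1,0,0,1} = 2
G(21) = mex{1,1,0,4} = 2
G(22) = mex{1,1,1,2} = 0
G(23) = mex{2,1,1,0} = 3
G(24) = mex{2,2,1,0} = 3
G(25) = mex{0,2,2,0} = 1
G(26) = mex{3,0,2,1} = 4
G(27) = mex{3,3,0,1} = 2
G(28) = mex{1,3,3,1} = 0
G(29) = mex{4,1,3,2} = 0
G(n+14) = G(n) holds for n = 0,…,8 (a full window of length max(S) = 9), so the sequence is purely periodic with period 14.

14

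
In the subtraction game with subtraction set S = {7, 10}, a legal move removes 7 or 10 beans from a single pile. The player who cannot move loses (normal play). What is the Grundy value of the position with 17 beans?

n :  0  1  2  3  4  5  6  7  8  9 10 11 12 13 14 15 16 17
G :  0  0  0  0  0  0  0  1  1  1  1  1  1  1  2  2  2  0

0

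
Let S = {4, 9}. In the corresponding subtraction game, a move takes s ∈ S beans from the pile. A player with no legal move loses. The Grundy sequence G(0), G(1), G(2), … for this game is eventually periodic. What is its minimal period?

n :  0  1  2  3  4  5  6  7  8  9 10 11 12 13 14 15 16 17 18 19 20 21 22 23 24 25 26 27
G :  0  0  0  0  1  1  1  1  0  2  2  2  1  0  0  0  0  1  1  1  1  0  2  2  2  1  0  0
G(n+13) = G(n) holds for n = 0,…,8 (a full window of length max(S) = 9), so the sequence is purely periodic with period 13.

13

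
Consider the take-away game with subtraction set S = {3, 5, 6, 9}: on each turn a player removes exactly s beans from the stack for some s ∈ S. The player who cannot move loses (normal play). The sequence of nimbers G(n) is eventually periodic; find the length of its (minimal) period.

n :  0  1  2  3  4  5  6  7  8  9 10 11 12 13 14 15 16 17 18 19 20 21 22 23 24 25
G :  0  0  0  1  1  1  2  2  2  3  3  3  0  0  0  1  1  1  2  2  2  3  3  3  0  0
G(n+12) = G(n) holds for n = 0,…,8 (a full window of length max(S) = 9), so the sequence is purely periodic with period 12.

12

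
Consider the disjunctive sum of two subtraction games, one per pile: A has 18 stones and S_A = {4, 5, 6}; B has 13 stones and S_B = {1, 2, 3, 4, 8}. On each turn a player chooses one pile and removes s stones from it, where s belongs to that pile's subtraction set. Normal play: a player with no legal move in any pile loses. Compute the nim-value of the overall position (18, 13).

Pile A, S = {4, 5, 6}:
n :  0  1  2  3  4  5  6  7  8  9 10 11 12 13 14 15 16 17 18
G :  0  0  0  0  1  1  1  1  2  2  0  0  0  0  1  1  1  1  2
G_A(18) = 2.
Pile B, S = {1, 2, 3, 4, 8}:
n :  0  1  2  3  4  5  6  7  8  9 10 11 12 13
G :  0  1  2  3  4  0  1  2  3  4  0  1  2  3
G_B(13) = 3.
Combined Grundy value = 2 ⊕ 3 = 1.

1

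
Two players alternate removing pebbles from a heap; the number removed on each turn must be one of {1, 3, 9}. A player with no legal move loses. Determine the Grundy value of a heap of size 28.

0

n :  0  1  2  3  4  5  6  7  8  9 10 11 12 13 14 15 16 17 18 19 20 21 22 23 24 25 26 27 28
G :  0  1  0  1  0  1  0  1  0  1  0  1  0  1  0  1  0  1  0  1  0  1  0  1  0  1  0  1  0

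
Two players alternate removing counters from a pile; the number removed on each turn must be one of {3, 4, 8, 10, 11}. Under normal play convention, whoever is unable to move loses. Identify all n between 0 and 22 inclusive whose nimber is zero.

0, 1, 2, 7, 14, 16, 21

n :  0  1  2  3  4  5  6  7  8  9 10 11 12 13 14 15 16 17 18 19 20 21 22
G :  0  0  0  1  1  1  2  0  2  3  1  3  4  2  0  2  0  1  3  1  2  0  2
P-positions are exactly the n with G(n) = 0.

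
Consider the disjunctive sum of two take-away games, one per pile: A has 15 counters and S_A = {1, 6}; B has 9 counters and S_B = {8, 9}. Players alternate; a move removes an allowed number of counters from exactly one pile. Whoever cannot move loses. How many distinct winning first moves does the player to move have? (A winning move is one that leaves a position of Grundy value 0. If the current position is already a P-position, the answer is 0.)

Pile A, S = {1, 6}:
G(0) = 0
G(1) = mex{0} = 1
G(2) = mex{1} = 0
G(3) = mex{0} = 1
G(4) = mex{1} = 0
G(5) = mex{0} = 1
G(6) = mex{1,0} = 2
G(7) = mex{2,1} = 0
G(8) = mex{0,0} = 1
G(9) = mex{1,1} = 0
G(10) = mex{0,0} = 1
G(11) = mex{1,1} = 0
G(12) = mex{0,2} = 1
G(13) = mex{1,0} = 2
G(14) = mex{2,1} = 0
G(15) = mex{0,0} = 1
G_A(15) = 1.
Pile B, S = {8, 9}:
n : 0 1 2 3 4 5 6 7 8 9
G : 0 0 0 0 0 0 0 0 1 1
G_B(9) = 1.
Combined Grundy value = 1 ⊕ 1 = 0.
A winning move leaves total XOR = 0, i.e. changes one component's Grundy value g to g ⊕ X where X is the current total.
Pile A: target g' = 1⊕0 = 1, but every legal move changes the Grundy value (mex property), so 0 moves.
Pile B: target g' = 1⊕0 = 1, but every legal move changes the Grundy value (mex property), so 0 moves.

0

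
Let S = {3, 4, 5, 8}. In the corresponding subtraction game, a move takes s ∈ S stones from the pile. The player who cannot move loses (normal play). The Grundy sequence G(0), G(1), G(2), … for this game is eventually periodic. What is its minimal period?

11

G(0) = 0
G(1) = mex{} = 0
G(2) = mex{} = 0
G(3) = mex{0} = 1
G(4) = mex{0,0} = 1
G(5) = mex{0,0,0} = 1
G(6) = mex{1,0,0} = 2
G(7) = mex{1,1,0} = 2
G(8) = mex{1,1,1,0} = 2
G(9) = mex{2,1,1,0} = 3
G(10) = mex{2,2,1,0} = 3
G(11) = mex{2,2,2,1} = 0
G(12) = mex{3,2,2,1} = 0
G(13) = mex{3,3,2,1} = 0
G(14) = mex{0,3,3,2} = 1
G(15) = mex{0,0,3,2} = 1
G(16) = mex{0,0,0,2} = 1
G(17) = mex{1,0,0,3} = 2
G(18) = mex{1,1,0,3} = 2
G(19) = mex{1,1,1,0} = 2
G(20) = mex{2,1,1,0} = 3
G(21) = mex{2,2,1,0} = 3
G(22) = mex{2,2,2,1} = 0
G(23) = mex{3,2,2,1} = 0
G(n+11) = G(n) holds for n = 0,…,7 (a full window of length max(S) = 8), so the sequence is purely periodic with period 11.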